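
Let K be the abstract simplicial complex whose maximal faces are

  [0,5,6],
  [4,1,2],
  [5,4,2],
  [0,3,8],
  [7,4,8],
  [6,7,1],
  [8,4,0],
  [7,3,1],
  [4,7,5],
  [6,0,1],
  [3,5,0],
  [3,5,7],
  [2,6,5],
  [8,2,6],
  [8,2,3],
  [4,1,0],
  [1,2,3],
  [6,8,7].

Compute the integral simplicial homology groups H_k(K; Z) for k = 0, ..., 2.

H_0 ≅ Z,  H_1 ≅ Z^2,  H_2 ≅ Z.

K has 9 vertices, 27 edges, 18 triangles.
rank ∂_0 = 0, rank ∂_1 = 8 ⇒ b_0 = 9 − 0 − 8 = 1; all invariant factors of ∂_1 are 1 so no torsion. So H_0 ≅ Z.
rank ∂_1 = 8, rank ∂_2 = 17 ⇒ b_1 = 27 − 8 − 17 = 2; all invariant factors of ∂_2 are 1 so no torsion. So H_1 ≅ Z^2.
rank ∂_2 = 17, rank ∂_3 = 0 ⇒ b_2 = 18 − 17 − 0 = 1. So H_2 ≅ Z.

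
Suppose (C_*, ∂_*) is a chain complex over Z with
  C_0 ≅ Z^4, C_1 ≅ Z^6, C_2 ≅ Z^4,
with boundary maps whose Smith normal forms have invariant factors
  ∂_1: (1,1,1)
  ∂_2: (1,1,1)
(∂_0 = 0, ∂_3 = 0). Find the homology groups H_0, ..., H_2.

H_0 ≅ Z,  H_1 = 0,  H_2 ≅ Z.

H_0: b_0 = 4 − 0 − 3 = 1; torsion from ∂_1 factors > 1: none. So H_0 ≅ Z.
H_1: b_1 = 6 − 3 − 3 = 0; torsion from ∂_2 factors > 1: none. So H_1 ≅ 0.
H_2: b_2 = 4 − 3 − 0 = 1; torsion from ∂_3 factors > 1: none. So H_2 ≅ Z.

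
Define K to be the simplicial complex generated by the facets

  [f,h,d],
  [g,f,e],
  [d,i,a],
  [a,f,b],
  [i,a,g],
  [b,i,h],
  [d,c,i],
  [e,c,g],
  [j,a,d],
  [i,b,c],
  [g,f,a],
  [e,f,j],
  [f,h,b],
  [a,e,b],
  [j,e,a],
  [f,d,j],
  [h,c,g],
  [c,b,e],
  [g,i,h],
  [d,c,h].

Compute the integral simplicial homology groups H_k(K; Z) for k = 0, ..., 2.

Fix the vertex order a < b < c < d < e < f < g < h < i < j and write every simplex with vertices in increasing order. Then dim K = 2 and the simplices of K are:

  0-simplices (10): a, b, c, d, e, f, g, h, i, j
  1-simplices (30): ab, ad, ae, af, ag, ai, aj, bc, be, bf, bh, bi, cd, ce, cg, ch, ci, df, dh, di, dj, ef, eg, ej, fg, fh, fj, gh, gi, hi
  2-simplices (20): abe, abf, adi, adj, aej, afg, agi, bce, bci, bfh, bhi, cdh, cdi, ceg, cgh, dfh, dfj, efg, efj, ghi

so the chain groups are C_0 ≅ Z^10, C_1 ≅ Z^30, C_2 ≅ Z^20.

∂_1: C_1 → C_0 is given by ∂[p,q] = [q] − [p].
As a 10×30 matrix over Z this has rank 9, with invariant factors (1,1,1,1,1,1,1,1,1).

∂_2: C_2 → C_1 acts by ∂[p,q,r] = [q,r] − [p,r] + [p,q]. For instance
  ∂cdi = di − ci + cd,
  ∂adj = dj − aj + ad.
The 30×20 boundary matrix has rank 20 and Smith normal form diag(1,1,1,1,1,1,1,1,1,1,1,1,1,1,1,1,1,1,1,2).

Reading off H_k = ker ∂_k / im ∂_{k+1}:

  H_0: rank C_0 − rank ∂_1 = 10 − 9 = 1, and the invariant factors of ∂_1 are all 1, so H_0 ≅ Z.
  H_1: rank ker ∂_1 − rank ∂_2 = (30 − 9) − 20 = 1, and ∂_2 has invariant factor 2 > 1, so H_1 ≅ Z ⊕ Z_2.
  H_2: rank ker ∂_2 − rank ∂_3 = (20 − 20) − 0 = 0, and there is no ∂_3, so H_2 ≅ 0.

H_0 ≅ Z,  H_1 ≅ Z ⊕ Z_2,  H_2 = 0.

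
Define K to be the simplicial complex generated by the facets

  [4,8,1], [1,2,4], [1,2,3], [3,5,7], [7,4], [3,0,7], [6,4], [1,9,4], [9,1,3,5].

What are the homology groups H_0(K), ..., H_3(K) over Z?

H_0 = Z,  H_1 = Z,  H_2 = 0,  H_3 = 0.

K has 10 vertices, 19 edges, 10 triangles, 1 3-simplex.
rank ∂_0 = 0, rank ∂_1 = 9 ⇒ b_0 = 10 − 0 − 9 = 1; all invariant factors of ∂_1 are 1 so no torsion. So H_0 ≅ Z.
rank ∂_1 = 9, rank ∂_2 = 9 ⇒ b_1 = 19 − 9 − 9 = 1; all invariant factors of ∂_2 are 1 so no torsion. So H_1 ≅ Z.
rank ∂_2 = 9, rank ∂_3 = 1 ⇒ b_2 = 10 − 9 − 1 = 0; all invariant factors of ∂_3 are 1 so no torsion. So H_2 ≅ 0.
rank ∂_3 = 1, rank ∂_4 = 0 ⇒ b_3 = 1 − 1 − 0 = 0. So H_3 ≅ 0.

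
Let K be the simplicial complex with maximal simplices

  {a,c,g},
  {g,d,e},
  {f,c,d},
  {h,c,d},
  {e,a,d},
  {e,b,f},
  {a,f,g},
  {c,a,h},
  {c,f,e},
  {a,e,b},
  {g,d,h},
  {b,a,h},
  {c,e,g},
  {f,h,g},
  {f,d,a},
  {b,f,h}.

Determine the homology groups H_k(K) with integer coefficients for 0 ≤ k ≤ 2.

Take the total order a < b < c < d < e < f < g < h on the vertex set. Then K (dimension 2) consists of the simplices:

  0-simplices (8): a, b, c, d, e, f, g, h
  1-simplices (24): ab, ac, ad, ae, af, ag, ah, be, bf, bh, cd, ce, cf, cg, ch, de, df, dg, dh, ef, eg, fg, fh, gh
  2-simplices (16): abe, abh, acg, ach, ade, adf, afg, bef, bfh, cdf, cdh, cef, ceg, deg, dgh, fgh

giving chain groups C_0 ≅ Z^8, C_1 ≅ Z^24, C_2 ≅ Z^16.

Boundary ∂_1: C_1 → C_0 is given by ∂[p,q] = [q] − [p].
The 8×24 boundary matrix has rank 7 and Smith normal form diag(1,1,1,1,1,1,1).

∂_2: C_2 → C_1 sends each 2-simplex [p,q,r] to [q,r] − [p,r] + [p,q]. For instance
  ∂bfh = fh − bh + bf,
  ∂acg = cg − ag + ac.
The resulting 24×16 matrix has rank 15, and its Smith normal form has invariant factors (1,1,1,1,1,1,1,1,1,1,1,1,1,1,1).

Now H_k = ker ∂_k / im ∂_{k+1}, so:

  H_0: rank C_0 − rank ∂_1 = 8 − 7 = 1, and the invariant factors of ∂_1 are all 1, so H_0 ≅ Z.
  H_1: rank ker ∂_1 − rank ∂_2 = (24 − 7) − 15 = 2, and the invariant factors of ∂_2 are all 1, so H_1 ≅ Z^2.
  H_2: rank ker ∂_2 − rank ∂_3 = (16 − 15) − 0 = 1, and there is no ∂_3, so H_2 ≅ Z.

H_0 = Z,  H_1 = Z^2,  H_2 = Z.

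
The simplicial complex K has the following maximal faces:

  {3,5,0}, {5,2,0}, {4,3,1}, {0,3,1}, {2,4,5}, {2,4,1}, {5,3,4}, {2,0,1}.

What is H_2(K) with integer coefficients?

We work with the vertex ordering 0 < 1 < 2 < 3 < 4 < 5. The simplices of K, each written with vertices in increasing order, are:

  0-simplices (6): [0], [1], [2], [3], [4], [5]
  1-simplices (12): [0,1], [0,2], [0,3], [0,5], [1,2], [1,3], [1,4], [2,4], [2,5], [3,4], [3,5], [4,5]
  2-simplices (8): [0,1,2], [0,1,3], [0,2,5], [0,3,5], [1,2,4], [1,3,4], [2,4,5], [3,4,5]

so the chain groups are C_0 ≅ Z^6, C_1 ≅ Z^12, C_2 ≅ Z^8.

∂_1: C_1 → C_0 maps an edge to its endpoints' difference, ∂[p,q] = q − p. For instance
  ∂[0,1] = [1] − [0].
As a 6×12 matrix over Z this has rank 5, with invariant factors (1,1,1,1,1).

The boundary map ∂_2: C_2 → C_1 maps a triangle to the signed sum of its edges. For instance
  ∂[0,1,2] = [1,2] − [0,2] + [0,1],
  ∂[1,3,4] = [3,4] − [1,4] + [1,3].
The 12×8 boundary matrix has rank 7 and Smith normal form diag(1,1,1,1,1,1,1).

From H_k ≅ ker(∂_k) / im(∂_{k+1}) we obtain:

  H_2: rank ker ∂_2 − rank ∂_3 = (8 − 7) − 0 = 1, and there is no ∂_3, so H_2 ≅ Z.

(K is a triangulation of the 2-sphere S^2.)

H_2 ≅ Z.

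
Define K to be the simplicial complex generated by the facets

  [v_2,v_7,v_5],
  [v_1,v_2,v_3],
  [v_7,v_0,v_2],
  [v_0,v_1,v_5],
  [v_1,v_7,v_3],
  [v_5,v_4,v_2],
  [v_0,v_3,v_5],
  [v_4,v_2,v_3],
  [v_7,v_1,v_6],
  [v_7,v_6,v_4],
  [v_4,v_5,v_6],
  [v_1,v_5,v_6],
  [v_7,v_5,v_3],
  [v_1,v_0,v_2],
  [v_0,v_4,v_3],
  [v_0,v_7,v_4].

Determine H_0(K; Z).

H_0 = Z.

We work with the vertex ordering v_0 < v_1 < v_2 < v_3 < v_4 < v_5 < v_6 < v_7. The simplices of K, each written with vertices in increasing order, are:

  0-simplices (8): [v_0], [v_1], [v_2], [v_3], [v_4], [v_5], [v_6], [v_7]
  1-simplices (24): (24 of them)
  2-simplices (16): (16 of them)

Hence C_0 ≅ Z^8, C_1 ≅ Z^24, C_2 ≅ Z^16.

∂_1: C_1 → C_0 maps an edge to its endpoints' difference, ∂[p,q] = q − p.
The resulting 8×24 matrix has rank 7, and its Smith normal form has invariant factors (1,1,1,1,1,1,1).

The boundary map ∂_2: C_2 → C_1 sends each 2-simplex [p,q,r] to [q,r] − [p,r] + [p,q]. For instance
  ∂[v_1,v_2,v_3] = [v_2,v_3] − [v_1,v_3] + [v_1,v_2],
  ∂[v_0,v_4,v_7] = [v_4,v_7] − [v_0,v_7] + [v_0,v_4].
The 24×16 boundary matrix has rank 15 and Smith normal form diag(1,1,1,1,1,1,1,1,1,1,1,1,1,1,1).

Now H_k = ker ∂_k / im ∂_{k+1}, so:

  H_0: rank C_0 − rank ∂_1 = 8 − 7 = 1, and the invariant factors of ∂_1 are all 1, so H_0 = Z.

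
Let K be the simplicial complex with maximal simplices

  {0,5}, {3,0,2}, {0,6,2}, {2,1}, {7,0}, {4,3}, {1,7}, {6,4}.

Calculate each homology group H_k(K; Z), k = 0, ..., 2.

H_0 ≅ Z,  H_1 ≅ Z^2,  H_2 = 0.

We work with the vertex ordering 0 < 1 < 2 < 3 < 4 < 5 < 6 < 7. The simplices of K, each written with vertices in increasing order, are:

  0-simplices (8): [0], [1], [2], [3], [4], [5], [6], [7]
  1-simplices (11): [0,2], [0,3], [0,5], [0,6], [0,7], [1,2], [1,7], [2,3], [2,6], [3,4], [4,6]
  2-simplices (2): [0,2,3], [0,2,6]

giving chain groups C_0 ≅ Z^8, C_1 ≅ Z^11, C_2 ≅ Z^2.

Boundary ∂_1: C_1 → C_0 sends each edge [p,q] (with p < q) to q − p. For instance
  ∂[0,5] = [5] − [0].
The resulting 8×11 matrix has rank 7, and its Smith normal form has invariant factors (1,1,1,1,1,1,1).

∂_2: C_2 → C_1 sends each 2-simplex [p,q,r] to [q,r] − [p,r] + [p,q]. For instance
  ∂[0,2,3] = [2,3] − [0,3] + [0,2],
  ∂[0,2,6] = [2,6] − [0,6] + [0,2].
As a 11×2 matrix over Z this has rank 2, with invariant factors (1,1).

Computing H_k = (kernel of ∂_k) / (image of ∂_{k+1}):

  H_0: rank C_0 − rank ∂_1 = 8 − 7 = 1, and the invariant factors of ∂_1 are all 1, so H_0 = Z.
  H_1: rank ker ∂_1 − rank ∂_2 = (11 − 7) − 2 = 2, and the invariant factors of ∂_2 are all 1, so H_1 = Z^2.
  H_2: rank ker ∂_2 − rank ∂_3 = (2 − 2) − 0 = 0, and there is no ∂_3, so H_2 = 0.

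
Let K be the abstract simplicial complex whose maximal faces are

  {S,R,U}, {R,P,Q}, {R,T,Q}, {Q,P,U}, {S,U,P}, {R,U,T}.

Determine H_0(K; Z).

H_0 = Z.

Fix the vertex order P < Q < R < S < T < U and write every simplex with vertices in increasing order. Then dim K = 2 and the simplices of K are:

  0-simplices (6): P, Q, R, S, T, U
  1-simplices (12): PQ, PR, PS, PU, QR, QT, QU, RS, RT, RU, SU, TU
  2-simplices (6): PQR, PQU, PSU, QRT, RSU, RTU

Hence C_0 ≅ Z^6, C_1 ≅ Z^12, C_2 ≅ Z^6.

Boundary ∂_1: C_1 → C_0 maps an edge to its endpoints' difference, ∂[p,q] = q − p. For instance
  ∂PR = R − P.
The 6×12 boundary matrix has rank 5 and Smith normal form diag(1,1,1,1,1).

Boundary ∂_2: C_2 → C_1 maps a triangle to the signed sum of its edges. For instance
  ∂QRT = RT − QT + QR,
  ∂PQU = QU − PU + PQ.
The 12×6 boundary matrix has rank 6 and Smith normal form diag(1,1,1,1,1,1).

Computing H_k = (kernel of ∂_k) / (image of ∂_{k+1}):

  H_0: rank C_0 − rank ∂_1 = 6 − 5 = 1, and the invariant factors of ∂_1 are all 1, so H_0 ≅ Z.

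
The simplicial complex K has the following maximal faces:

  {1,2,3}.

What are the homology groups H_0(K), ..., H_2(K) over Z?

H_0 = Z,  H_1 = 0,  H_2 = 0.

Fix the vertex order 1 < 2 < 3 and write every simplex with vertices in increasing order. Then dim K = 2 and the simplices of K are:

  0-simplices (3): [1], [2], [3]
  1-simplices (3): [1,2], [1,3], [2,3]
  2-simplices (1): [1,2,3]

so the chain groups are C_0 ≅ Z^3, C_1 ≅ Z^3, C_2 ≅ Z^1.

Boundary ∂_1: C_1 → C_0 sends each edge [p,q] (with p < q) to q − p. For instance
  ∂[1,2] = [2] − [1].
The resulting 3×3 matrix has rank 2, and its Smith normal form has invariant factors (1,1).

Boundary ∂_2: C_2 → C_1 acts by ∂[p,q,r] = [q,r] − [p,r] + [p,q]. For instance
  ∂[1,2,3] = [2,3] − [1,3] + [1,2].
This gives a 3×1 integer matrix of rank 1; reducing to Smith normal form yields diagonal entries (1).

Reading off H_k = ker ∂_k / im ∂_{k+1}:

  H_0: rank C_0 − rank ∂_1 = 3 − 2 = 1, and the invariant factors of ∂_1 are all 1, so H_0 = Z.
  H_1: rank ker ∂_1 − rank ∂_2 = (3 − 2) − 1 = 0, and the invariant factors of ∂_2 are all 1, so H_1 = 0.
  H_2: rank ker ∂_2 − rank ∂_3 = (1 − 1) − 0 = 0, and there is no ∂_3, so H_2 = 0.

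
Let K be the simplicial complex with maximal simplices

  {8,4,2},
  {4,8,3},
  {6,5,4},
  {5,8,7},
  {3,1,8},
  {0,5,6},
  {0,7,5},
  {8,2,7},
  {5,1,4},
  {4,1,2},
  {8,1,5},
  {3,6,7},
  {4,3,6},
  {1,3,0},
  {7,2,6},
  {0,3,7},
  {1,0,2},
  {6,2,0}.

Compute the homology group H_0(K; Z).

H_0 = Z.

Take the total order 0 < 1 < 2 < 3 < 4 < 5 < 6 < 7 < 8 on the vertex set. Then K (dimension 2) consists of the simplices:

  0-simplices (9): [0], [1], [2], [3], [4], [5], [6], [7], [8]
  1-simplices (27): (27 of them)
  2-simplices (18): [0,1,2], [0,1,3], [0,2,6], [0,3,7], [0,5,6], [0,5,7], [1,2,4], [1,3,8], [1,4,5], [1,5,8], [2,4,8], [2,6,7], [2,7,8], [3,4,6], [3,4,8], [3,6,7], [4,5,6], [5,7,8]

giving chain groups C_0 ≅ Z^9, C_1 ≅ Z^27, C_2 ≅ Z^18.

∂_1: C_1 → C_0 sends each edge [p,q] (with p < q) to q − p. For instance
  ∂[1,5] = [5] − [1].
As a 9×27 matrix over Z this has rank 8, with invariant factors (1,1,1,1,1,1,1,1).

Boundary ∂_2: C_2 → C_1 acts by ∂[p,q,r] = [q,r] − [p,r] + [p,q]. For instance
  ∂[3,4,8] = [4,8] − [3,8] + [3,4],
  ∂[0,5,6] = [5,6] − [0,6] + [0,5].
This gives a 27×18 integer matrix of rank 18; reducing to Smith normal form yields diagonal entries (1,1,1,1,1,1,1,1,1,1,1,1,1,1,1,1,1,2).

From H_k ≅ ker(∂_k) / im(∂_{k+1}) we obtain:

  H_0: rank C_0 − rank ∂_1 = 9 − 8 = 1, and the invariant factors of ∂_1 are all 1, so H_0 = Z.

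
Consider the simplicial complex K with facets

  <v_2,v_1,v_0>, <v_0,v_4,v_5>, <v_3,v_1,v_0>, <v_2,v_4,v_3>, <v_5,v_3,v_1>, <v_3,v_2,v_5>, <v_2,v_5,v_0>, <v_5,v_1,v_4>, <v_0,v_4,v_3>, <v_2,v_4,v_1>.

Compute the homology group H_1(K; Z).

H_1 ≅ Z/2.

Take the total order v_0 < v_1 < v_2 < v_3 < v_4 < v_5 on the vertex set. Then K (dimension 2) consists of the simplices:

  0-simplices (6): [v_0], [v_1], [v_2], [v_3], [v_4], [v_5]
  1-simplices (15): (15 of them)
  2-simplices (10): [v_0,v_1,v_2], [v_0,v_1,v_3], [v_0,v_2,v_5], [v_0,v_3,v_4], [v_0,v_4,v_5], [v_1,v_2,v_4], [v_1,v_3,v_5], [v_1,v_4,v_5], [v_2,v_3,v_4], [v_2,v_3,v_5]

giving chain groups C_0 ≅ Z^6, C_1 ≅ Z^15, C_2 ≅ Z^10.

∂_1: C_1 → C_0 is given by ∂[p,q] = [q] − [p]. For instance
  ∂[v_2,v_4] = [v_4] − [v_2].
This gives a 6×15 integer matrix of rank 5; reducing to Smith normal form yields diagonal entries (1,1,1,1,1).

∂_2: C_2 → C_1 acts by ∂[p,q,r] = [q,r] − [p,r] + [p,q]. For instance
  ∂[v_0,v_1,v_3] = [v_1,v_3] − [v_0,v_3] + [v_0,v_1],
  ∂[v_0,v_3,v_4] = [v_3,v_4] − [v_0,v_4] + [v_0,v_3].
This gives a 15×10 integer matrix of rank 10; reducing to Smith normal form yields diagonal entries (1,1,1,1,1,1,1,1,1,2).

Computing H_k = (kernel of ∂_k) / (image of ∂_{k+1}):

  H_1: rank ker ∂_1 − rank ∂_2 = (15 − 5) − 10 = 0, and ∂_2 has invariant factor 2 > 1, so H_1 ≅ Z/2.

(K is a triangulation of the real projective plane RP^2.)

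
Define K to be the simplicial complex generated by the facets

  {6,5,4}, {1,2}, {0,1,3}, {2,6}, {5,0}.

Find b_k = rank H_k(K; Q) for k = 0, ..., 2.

b_0 = 1, b_1 = 1, b_2 = 0.

We work with the vertex ordering 0 < 1 < 2 < 3 < 4 < 5 < 6. The simplices of K, each written with vertices in increasing order, are:

  0-simplices (7): [0], [1], [2], [3], [4], [5], [6]
  1-simplices (9): [0,1], [0,3], [0,5], [1,2], [1,3], [2,6], [4,5], [4,6], [5,6]
  2-simplices (2): [0,1,3], [4,5,6]

Hence C_0 ≅ Z^7, C_1 ≅ Z^9, C_2 ≅ Z^2.

Boundary ∂_1: C_1 → C_0 is given by ∂[p,q] = [q] − [p].
As a 7×9 matrix over Z this has rank 6, with invariant factors (1,1,1,1,1,1).

The boundary map ∂_2: C_2 → C_1 sends each 2-simplex [p,q,r] to [q,r] − [p,r] + [p,q]. For instance
  ∂[4,5,6] = [5,6] − [4,6] + [4,5],
  ∂[0,1,3] = [1,3] − [0,3] + [0,1].
As a 9×2 matrix over Z this has rank 2, with invariant factors (1,1).

Now H_k = ker ∂_k / im ∂_{k+1}, so:

  H_0: rank C_0 − rank ∂_1 = 7 − 6 = 1, and the invariant factors of ∂_1 are all 1, so H_0 ≅ Z.
  H_1: rank ker ∂_1 − rank ∂_2 = (9 − 6) − 2 = 1, and the invariant factors of ∂_2 are all 1, so H_1 ≅ Z.
  H_2: rank ker ∂_2 − rank ∂_3 = (2 − 2) − 0 = 0, and there is no ∂_3, so H_2 ≅ 0.

As a check, the Euler characteristic is 7 − 9 + 2 = 0, which agrees with 1 − 1 + 0 = 0.

Hence the Betti numbers are b_0 = 1, b_1 = 1, b_2 = 0.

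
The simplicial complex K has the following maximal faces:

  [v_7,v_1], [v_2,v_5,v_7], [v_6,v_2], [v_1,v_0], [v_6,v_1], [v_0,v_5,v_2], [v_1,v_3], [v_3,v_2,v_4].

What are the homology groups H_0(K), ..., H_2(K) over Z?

H_0 ≅ Z,  H_1 ≅ Z^3,  H_2 = 0.

We work with the vertex ordering v_0 < v_1 < v_2 < v_3 < v_4 < v_5 < v_6 < v_7. The simplices of K, each written with vertices in increasing order, are:

  0-simplices (8): [v_0], [v_1], [v_2], [v_3], [v_4], [v_5], [v_6], [v_7]
  1-simplices (13): [v_0,v_1], [v_0,v_2], [v_0,v_5], [v_1,v_3], [v_1,v_6], [v_1,v_7], [v_2,v_3], [v_2,v_4], [v_2,v_5], [v_2,v_6], [v_2,v_7], [v_3,v_4], [v_5,v_7]
  2-simplices (3): [v_0,v_2,v_5], [v_2,v_3,v_4], [v_2,v_5,v_7]

giving chain groups C_0 ≅ Z^8, C_1 ≅ Z^13, C_2 ≅ Z^3.

The boundary map ∂_1: C_1 → C_0 is given by ∂[p,q] = [q] − [p].
The 8×13 boundary matrix has rank 7 and Smith normal form diag(1,1,1,1,1,1,1).

∂_2: C_2 → C_1 sends each 2-simplex [p,q,r] to [q,r] − [p,r] + [p,q]. For instance
  ∂[v_0,v_2,v_5] = [v_2,v_5] − [v_0,v_5] + [v_0,v_2],
  ∂[v_2,v_5,v_7] = [v_5,v_7] − [v_2,v_7] + [v_2,v_5].
The resulting 13×3 matrix has rank 3, and its Smith normal form has invariant factors (1,1,1).

Now H_k = ker ∂_k / im ∂_{k+1}, so:

  H_0: rank C_0 − rank ∂_1 = 8 − 7 = 1, and the invariant factors of ∂_1 are all 1, so H_0 ≅ Z.
  H_1: rank ker ∂_1 − rank ∂_2 = (13 − 7) − 3 = 3, and the invariant factors of ∂_2 are all 1, so H_1 ≅ Z^3.
  H_2: rank ker ∂_2 − rank ∂_3 = (3 − 3) − 0 = 0, and there is no ∂_3, so H_2 ≅ 0.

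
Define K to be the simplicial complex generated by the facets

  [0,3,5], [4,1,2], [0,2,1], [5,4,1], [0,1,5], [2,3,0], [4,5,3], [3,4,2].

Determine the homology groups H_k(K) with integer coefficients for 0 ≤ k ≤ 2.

K has 6 vertices, 12 edges, 8 triangles.
rank ∂_0 = 0, rank ∂_1 = 5 ⇒ b_0 = 6 − 0 − 5 = 1; all invariant factors of ∂_1 are 1 so no torsion. So H_0 ≅ Z.
rank ∂_1 = 5, rank ∂_2 = 7 ⇒ b_1 = 12 − 5 − 7 = 0; all invariant factors of ∂_2 are 1 so no torsion. So H_1 ≅ 0.
rank ∂_2 = 7, rank ∂_3 = 0 ⇒ b_2 = 8 − 7 − 0 = 1. So H_2 ≅ Z.

H_0 = Z,  H_1 = 0,  H_2 = Z.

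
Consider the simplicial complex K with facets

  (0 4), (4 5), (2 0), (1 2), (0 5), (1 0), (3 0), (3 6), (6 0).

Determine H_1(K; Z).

H_1 ≅ Z^3.

Fix the vertex order 0 < 1 < 2 < 3 < 4 < 5 < 6 and write every simplex with vertices in increasing order. Then dim K = 1 and the simplices of K are:

  0-simplices (7): [0], [1], [2], [3], [4], [5], [6]
  1-simplices (9): [0,1], [0,2], [0,3], [0,4], [0,5], [0,6], [1,2], [3,6], [4,5]

so the chain groups are C_0 ≅ Z^7, C_1 ≅ Z^9.

∂_1: C_1 → C_0 sends each edge [p,q] (with p < q) to q − p. For instance
  ∂[0,1] = [1] − [0].
The 7×9 boundary matrix has rank 6 and Smith normal form diag(1,1,1,1,1,1).

Computing H_k = (kernel of ∂_k) / (image of ∂_{k+1}):

  H_1: rank ker ∂_1 − rank ∂_2 = (9 − 6) − 0 = 3, and there is no ∂_2, so H_1 ≅ Z^3.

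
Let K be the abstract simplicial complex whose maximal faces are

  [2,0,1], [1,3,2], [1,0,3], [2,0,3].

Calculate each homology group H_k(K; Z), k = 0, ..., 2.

Fix the vertex order 0 < 1 < 2 < 3 and write every simplex with vertices in increasing order. Then dim K = 2 and the simplices of K are:

  0-simplices (4): [0], [1], [2], [3]
  1-simplices (6): [0,1], [0,2], [0,3], [1,2], [1,3], [2,3]
  2-simplices (4): [0,1,2], [0,1,3], [0,2,3], [1,2,3]

giving chain groups C_0 ≅ Z^4, C_1 ≅ Z^6, C_2 ≅ Z^4.

Boundary ∂_1: C_1 → C_0 is given by ∂[p,q] = [q] − [p].
As a 4×6 matrix over Z this has rank 3, with invariant factors (1,1,1).

∂_2: C_2 → C_1 sends each 2-simplex [p,q,r] to [q,r] − [p,r] + [p,q]. For instance
  ∂[0,1,3] = [1,3] − [0,3] + [0,1],
  ∂[0,2,3] = [2,3] − [0,3] + [0,2].
As a 6×4 matrix over Z this has rank 3, with invariant factors (1,1,1).

From H_k ≅ ker(∂_k) / im(∂_{k+1}) we obtain:

  H_0: rank C_0 − rank ∂_1 = 4 − 3 = 1, and the invariant factors of ∂_1 are all 1, so H_0 ≅ Z.
  H_1: rank ker ∂_1 − rank ∂_2 = (6 − 3) − 3 = 0, and the invariant factors of ∂_2 are all 1, so H_1 ≅ 0.
  H_2: rank ker ∂_2 − rank ∂_3 = (4 − 3) − 0 = 1, and there is no ∂_3, so H_2 ≅ Z.

H_0 = Z,  H_1 = 0,  H_2 = Z.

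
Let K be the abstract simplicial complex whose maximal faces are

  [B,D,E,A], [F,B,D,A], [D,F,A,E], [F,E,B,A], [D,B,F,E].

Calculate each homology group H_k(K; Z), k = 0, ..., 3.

K has 5 vertices, 10 edges, 10 triangles, 5 3-simplices.
rank ∂_0 = 0, rank ∂_1 = 4 ⇒ b_0 = 5 − 0 − 4 = 1; all invariant factors of ∂_1 are 1 so no torsion. So H_0 = Z.
rank ∂_1 = 4, rank ∂_2 = 6 ⇒ b_1 = 10 − 4 − 6 = 0; all invariant factors of ∂_2 are 1 so no torsion. So H_1 = 0.
rank ∂_2 = 6, rank ∂_3 = 4 ⇒ b_2 = 10 − 6 − 4 = 0; all invariant factors of ∂_3 are 1 so no torsion. So H_2 = 0.
rank ∂_3 = 4, rank ∂_4 = 0 ⇒ b_3 = 5 − 4 − 0 = 1. So H_3 = Z.

H_0 ≅ Z,  H_1 = 0,  H_2 = 0,  H_3 ≅ Z.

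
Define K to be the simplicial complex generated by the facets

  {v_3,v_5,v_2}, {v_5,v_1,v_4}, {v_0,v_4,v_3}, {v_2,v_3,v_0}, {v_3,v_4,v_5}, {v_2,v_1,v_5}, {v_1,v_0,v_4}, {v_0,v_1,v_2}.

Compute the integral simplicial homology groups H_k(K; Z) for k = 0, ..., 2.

Fix the vertex order v_0 < v_1 < v_2 < v_3 < v_4 < v_5 and write every simplex with vertices in increasing order. Then dim K = 2 and the simplices of K are:

  0-simplices (6): [v_0], [v_1], [v_2], [v_3], [v_4], [v_5]
  1-simplices (12): [v_0,v_1], [v_0,v_2], [v_0,v_3], [v_0,v_4], [v_1,v_2], [v_1,v_4], [v_1,v_5], [v_2,v_3], [v_2,v_5], [v_3,v_4], [v_3,v_5], [v_4,v_5]
  2-simplices (8): [v_0,v_1,v_2], [v_0,v_1,v_4], [v_0,v_2,v_3], [v_0,v_3,v_4], [v_1,v_2,v_5], [v_1,v_4,v_5], [v_2,v_3,v_5], [v_3,v_4,v_5]

giving chain groups C_0 ≅ Z^6, C_1 ≅ Z^12, C_2 ≅ Z^8.

Boundary ∂_1: C_1 → C_0 is given by ∂[p,q] = [q] − [p]. For instance
  ∂[v_0,v_3] = [v_3] − [v_0].
The 6×12 boundary matrix has rank 5 and Smith normal form diag(1,1,1,1,1).

∂_2: C_2 → C_1 acts by ∂[p,q,r] = [q,r] − [p,r] + [p,q]. For instance
  ∂[v_2,v_3,v_5] = [v_3,v_5] − [v_2,v_5] + [v_2,v_3],
  ∂[v_0,v_2,v_3] = [v_2,v_3] − [v_0,v_3] + [v_0,v_2].
As a 12×8 matrix over Z this has rank 7, with invariant factors (1,1,1,1,1,1,1).

Now H_k = ker ∂_k / im ∂_{k+1}, so:

  H_0: rank C_0 − rank ∂_1 = 6 − 5 = 1, and the invariant factors of ∂_1 are all 1, so H_0 ≅ Z.
  H_1: rank ker ∂_1 − rank ∂_2 = (12 − 5) − 7 = 0, and the invariant factors of ∂_2 are all 1, so H_1 ≅ 0.
  H_2: rank ker ∂_2 − rank ∂_3 = (8 − 7) − 0 = 1, and there is no ∂_3, so H_2 ≅ Z.

H_0 = Z,  H_1 = 0,  H_2 = Z.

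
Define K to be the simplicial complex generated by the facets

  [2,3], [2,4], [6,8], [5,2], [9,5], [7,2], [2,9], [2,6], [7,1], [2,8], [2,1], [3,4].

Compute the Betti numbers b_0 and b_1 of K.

We work with the vertex ordering 1 < 2 < 3 < 4 < 5 < 6 < 7 < 8 < 9. The simplices of K, each written with vertices in increasing order, are:

  0-simplices (9): [1], [2], [3], [4], [5], [6], [7], [8], [9]
  1-simplices (12): [1,2], [1,7], [2,3], [2,4], [2,5], [2,6], [2,7], [2,8], [2,9], [3,4], [5,9], [6,8]

Hence C_0 ≅ Z^9, C_1 ≅ Z^12.

Boundary ∂_1: C_1 → C_0 sends each edge [p,q] (with p < q) to q − p. For instance
  ∂[2,3] = [3] − [2].
This gives a 9×12 integer matrix of rank 8; reducing to Smith normal form yields diagonal entries (1,1,1,1,1,1,1,1).

Reading off H_k = ker ∂_k / im ∂_{k+1}:

  H_0: rank C_0 − rank ∂_1 = 9 − 8 = 1, and the invariant factors of ∂_1 are all 1, so H_0 ≅ Z.
  H_1: rank ker ∂_1 − rank ∂_2 = (12 − 8) − 0 = 4, and there is no ∂_2, so H_1 ≅ Z^4.

Hence the Betti numbers are b_0 = 1, b_1 = 4.

b_0 = 1, b_1 = 4.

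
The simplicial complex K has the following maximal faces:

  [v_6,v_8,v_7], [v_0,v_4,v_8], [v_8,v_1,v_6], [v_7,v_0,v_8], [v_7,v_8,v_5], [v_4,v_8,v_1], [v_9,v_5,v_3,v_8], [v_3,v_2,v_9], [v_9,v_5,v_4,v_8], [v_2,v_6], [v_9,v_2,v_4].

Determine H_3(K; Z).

Order the vertices as v_0 < v_1 < v_2 < v_3 < v_4 < v_5 < v_6 < v_7 < v_8 < v_9. Listing each simplex with vertices in this order, K has dimension 3 with simplices:

  0-simplices (10): [v_0], [v_1], [v_2], [v_3], [v_4], [v_5], [v_6], [v_7], [v_8], [v_9]
  1-simplices (23): (23 of them)
  2-simplices (15): (15 of them)
  3-simplices (2): [v_3,v_5,v_8,v_9], [v_4,v_5,v_8,v_9]

giving chain groups C_0 ≅ Z^10, C_1 ≅ Z^23, C_2 ≅ Z^15, C_3 ≅ Z^2.

∂_1: C_1 → C_0 is given by ∂[p,q] = [q] − [p].
As a 10×23 matrix over Z this has rank 9, with invariant factors (1,1,1,1,1,1,1,1,1).

∂_2: C_2 → C_1 maps a triangle to the signed sum of its edges. For instance
  ∂[v_4,v_5,v_9] = [v_5,v_9] − [v_4,v_9] + [v_4,v_5],
  ∂[v_2,v_3,v_9] = [v_3,v_9] − [v_2,v_9] + [v_2,v_3].
This gives a 23×15 integer matrix of rank 13; reducing to Smith normal form yields diagonal entries (1,1,1,1,1,1,1,1,1,1,1,1,1).

Boundary ∂_3: C_3 → C_2 sends each 3-simplex σ to the alternating sum Σ_i (−1)^i (σ with its i-th vertex removed). For instance
  ∂[v_3,v_5,v_8,v_9] = [v_5,v_8,v_9] − [v_3,v_8,v_9] + [v_3,v_5,v_9] − [v_3,v_5,v_8],
  ∂[v_4,v_5,v_8,v_9] = [v_5,v_8,v_9] − [v_4,v_8,v_9] + [v_4,v_5,v_9] − [v_4,v_5,v_8].
This gives a 15×2 integer matrix of rank 2; reducing to Smith normal form yields diagonal entries (1,1).

Reading off H_k = ker ∂_k / im ∂_{k+1}:

  H_3: rank ker ∂_3 − rank ∂_4 = (2 − 2) − 0 = 0, and there is no ∂_4, so H_3 = 0.

H_3 ≅ 0.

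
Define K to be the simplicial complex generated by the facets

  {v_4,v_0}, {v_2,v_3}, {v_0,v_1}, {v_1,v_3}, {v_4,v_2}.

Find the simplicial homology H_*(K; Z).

We work with the vertex ordering v_0 < v_1 < v_2 < v_3 < v_4. The simplices of K, each written with vertices in increasing order, are:

  0-simplices (5): [v_0], [v_1], [v_2], [v_3], [v_4]
  1-simplices (5): [v_0,v_1], [v_0,v_4], [v_1,v_3], [v_2,v_3], [v_2,v_4]

Hence C_0 ≅ Z^5, C_1 ≅ Z^5.

Boundary ∂_1: C_1 → C_0 is given by ∂[p,q] = [q] − [p].
The 5×5 boundary matrix has rank 4 and Smith normal form diag(1,1,1,1).

Now H_k = ker ∂_k / im ∂_{k+1}, so:

  H_0: rank C_0 − rank ∂_1 = 5 − 4 = 1, and the invariant factors of ∂_1 are all 1, so H_0 = Z.
  H_1: rank ker ∂_1 − rank ∂_2 = (5 − 4) − 0 = 1, and there is no ∂_2, so H_1 = Z.

(K is a triangulation of the circle S^1.)

H_0 = Z,  H_1 = Z.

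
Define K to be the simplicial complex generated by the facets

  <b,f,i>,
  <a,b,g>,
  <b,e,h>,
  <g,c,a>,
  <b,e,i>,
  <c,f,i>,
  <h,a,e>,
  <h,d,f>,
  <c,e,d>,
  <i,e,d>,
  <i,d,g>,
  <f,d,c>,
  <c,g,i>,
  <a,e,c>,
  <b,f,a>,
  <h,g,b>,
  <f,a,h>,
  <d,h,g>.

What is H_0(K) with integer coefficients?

Fix the vertex order a < b < c < d < e < f < g < h < i and write every simplex with vertices in increasing order. Then dim K = 2 and the simplices of K are:

  0-simplices (9): a, b, c, d, e, f, g, h, i
  1-simplices (27): ab, ac, ae, af, ag, ah, be, bf, bg, bh, bi, cd, ce, cf, cg, ci, de, df, dg, dh, di, eh, ei, fh, fi, gh, gi
  2-simplices (18): abf, abg, ace, acg, aeh, afh, beh, bei, bfi, bgh, cde, cdf, cfi, cgi, dei, dfh, dgh, dgi

giving chain groups C_0 ≅ Z^9, C_1 ≅ Z^27, C_2 ≅ Z^18.

The boundary map ∂_1: C_1 → C_0 is given by ∂[p,q] = [q] − [p]. For instance
  ∂df = f − d.
The resulting 9×27 matrix has rank 8, and its Smith normal form has invariant factors (1,1,1,1,1,1,1,1).

∂_2: C_2 → C_1 maps a triangle to the signed sum of its edges. For instance
  ∂abf = bf − af + ab,
  ∂beh = eh − bh + be.
The resulting 27×18 matrix has rank 18, and its Smith normal form has invariant factors (1,1,1,1,1,1,1,1,1,1,1,1,1,1,1,1,1,2).

Reading off H_k = ker ∂_k / im ∂_{k+1}:

  H_0: rank C_0 − rank ∂_1 = 9 − 8 = 1, and the invariant factors of ∂_1 are all 1, so H_0 = Z.

(K is a triangulation of the Klein bottle.)

H_0 = Z.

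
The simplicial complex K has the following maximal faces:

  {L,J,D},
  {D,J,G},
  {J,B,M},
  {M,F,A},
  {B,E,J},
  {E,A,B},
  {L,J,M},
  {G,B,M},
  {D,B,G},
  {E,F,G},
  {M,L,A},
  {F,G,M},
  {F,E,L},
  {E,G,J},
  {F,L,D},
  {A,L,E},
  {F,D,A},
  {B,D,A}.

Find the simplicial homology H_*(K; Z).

H_0 ≅ Z,  H_1 ≅ Z ⊕ Z/2,  H_2 = 0.

Order the vertices as A < B < D < E < F < G < J < L < M. Listing each simplex with vertices in this order, K has dimension 2 with simplices:

  0-simplices (9): A, B, D, E, F, G, J, L, M
  1-simplices (27): AB, AD, AE, AF, AL, AM, BD, BE, BG, BJ, BM, DF, DG, DJ, DL, EF, EG, EJ, EL, FG, FL, FM, GJ, GM, JL, JM, LM
  2-simplices (18): ABD, ABE, ADF, AEL, AFM, ALM, BDG, BEJ, BGM, BJM, DFL, DGJ, DJL, EFG, EFL, EGJ, FGM, JLM

giving chain groups C_0 ≅ Z^9, C_1 ≅ Z^27, C_2 ≅ Z^18.

The boundary map ∂_1: C_1 → C_0 sends each edge [p,q] (with p < q) to q − p. For instance
  ∂DL = L − D.
The 9×27 boundary matrix has rank 8 and Smith normal form diag(1,1,1,1,1,1,1,1).

Boundary ∂_2: C_2 → C_1 sends each 2-simplex [p,q,r] to [q,r] − [p,r] + [p,q]. For instance
  ∂EFL = FL − EL + EF,
  ∂BEJ = EJ − BJ + BE.
This gives a 27×18 integer matrix of rank 18; reducing to Smith normal form yields diagonal entries (1,1,1,1,1,1,1,1,1,1,1,1,1,1,1,1,1,2).

Computing H_k = (kernel of ∂_k) / (image of ∂_{k+1}):

  H_0: rank C_0 − rank ∂_1 = 9 − 8 = 1, and the invariant factors of ∂_1 are all 1, so H_0 ≅ Z.
  H_1: rank ker ∂_1 − rank ∂_2 = (27 − 8) − 18 = 1, and ∂_2 has invariant factor 2 > 1, so H_1 ≅ Z ⊕ Z/2.
  H_2: rank ker ∂_2 − rank ∂_3 = (18 − 18) − 0 = 0, and there is no ∂_3, so H_2 ≅ 0.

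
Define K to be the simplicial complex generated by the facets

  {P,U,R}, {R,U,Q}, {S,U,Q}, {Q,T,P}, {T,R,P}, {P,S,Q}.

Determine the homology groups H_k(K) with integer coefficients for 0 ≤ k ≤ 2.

H_0 ≅ Z,  H_1 ≅ Z,  H_2 = 0.

Order the vertices as P < Q < R < S < T < U. Listing each simplex with vertices in this order, K has dimension 2 with simplices:

  0-simplices (6): P, Q, R, S, T, U
  1-simplices (12): PQ, PR, PS, PT, PU, QR, QS, QT, QU, RT, RU, SU
  2-simplices (6): PQS, PQT, PRT, PRU, QRU, QSU

giving chain groups C_0 ≅ Z^6, C_1 ≅ Z^12, C_2 ≅ Z^6.

Boundary ∂_1: C_1 → C_0 sends each edge [p,q] (with p < q) to q − p. For instance
  ∂RU = U − R.
As a 6×12 matrix over Z this has rank 5, with invariant factors (1,1,1,1,1).

The boundary map ∂_2: C_2 → C_1 maps a triangle to the signed sum of its edges. For instance
  ∂QRU = RU − QU + QR,
  ∂PRT = RT − PT + PR.
This gives a 12×6 integer matrix of rank 6; reducing to Smith normal form yields diagonal entries (1,1,1,1,1,1).

Now H_k = ker ∂_k / im ∂_{k+1}, so:

  H_0: rank C_0 − rank ∂_1 = 6 − 5 = 1, and the invariant factors of ∂_1 are all 1, so H_0 = Z.
  H_1: rank ker ∂_1 − rank ∂_2 = (12 − 5) − 6 = 1, and the invariant factors of ∂_2 are all 1, so H_1 = Z.
  H_2: rank ker ∂_2 − rank ∂_3 = (6 − 6) − 0 = 0, and there is no ∂_3, so H_2 = 0.

As a check, the Euler characteristic is 6 − 12 + 6 = 0, which agrees with 1 − 1 + 0 = 0.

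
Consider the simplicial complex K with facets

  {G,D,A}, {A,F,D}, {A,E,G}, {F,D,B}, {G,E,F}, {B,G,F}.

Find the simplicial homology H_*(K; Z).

We work with the vertex ordering A < B < D < E < F < G. The simplices of K, each written with vertices in increasing order, are:

  0-simplices (6): A, B, D, E, F, G
  1-simplices (12): AD, AE, AF, AG, BD, BF, BG, DF, DG, EF, EG, FG
  2-simplices (6): ADF, ADG, AEG, BDF, BFG, EFG

Hence C_0 ≅ Z^6, C_1 ≅ Z^12, C_2 ≅ Z^6.

∂_1: C_1 → C_0 is given by ∂[p,q] = [q] − [p].
The 6×12 boundary matrix has rank 5 and Smith normal form diag(1,1,1,1,1).

The boundary map ∂_2: C_2 → C_1 sends each 2-simplex [p,q,r] to [q,r] − [p,r] + [p,q]. For instance
  ∂EFG = FG − EG + EF,
  ∂BFG = FG − BG + BF.
As a 12×6 matrix over Z this has rank 6, with invariant factors (1,1,1,1,1,1).

Computing H_k = (kernel of ∂_k) / (image of ∂_{k+1}):

  H_0: rank C_0 − rank ∂_1 = 6 − 5 = 1, and the invariant factors of ∂_1 are all 1, so H_0 = Z.
  H_1: rank ker ∂_1 − rank ∂_2 = (12 − 5) − 6 = 1, and the invariant factors of ∂_2 are all 1, so H_1 = Z.
  H_2: rank ker ∂_2 − rank ∂_3 = (6 − 6) − 0 = 0, and there is no ∂_3, so H_2 = 0.

H_0 = Z,  H_1 = Z,  H_2 = 0.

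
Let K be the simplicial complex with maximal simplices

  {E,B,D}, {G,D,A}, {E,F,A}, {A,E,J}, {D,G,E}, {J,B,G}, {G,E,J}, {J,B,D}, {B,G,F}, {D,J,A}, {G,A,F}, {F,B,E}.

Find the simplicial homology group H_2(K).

Take the total order A < B < D < E < F < G < J on the vertex set. Then K (dimension 2) consists of the simplices:

  0-simplices (7): A, B, D, E, F, G, J
  1-simplices (18): AD, AE, AF, AG, AJ, BD, BE, BF, BG, BJ, DE, DG, DJ, EF, EG, EJ, FG, GJ
  2-simplices (12): ADG, ADJ, AEF, AEJ, AFG, BDE, BDJ, BEF, BFG, BGJ, DEG, EGJ

Hence C_0 ≅ Z^7, C_1 ≅ Z^18, C_2 ≅ Z^12.

Boundary ∂_1: C_1 → C_0 sends each edge [p,q] (with p < q) to q − p.
As a 7×18 matrix over Z this has rank 6, with invariant factors (1,1,1,1,1,1).

∂_2: C_2 → C_1 maps a triangle to the signed sum of its edges. For instance
  ∂AFG = FG − AG + AF,
  ∂BDE = DE − BE + BD.
As a 18×12 matrix over Z this has rank 12, with invariant factors (1,1,1,1,1,1,1,1,1,1,1,2).

Computing H_k = (kernel of ∂_k) / (image of ∂_{k+1}):

  H_2: rank ker ∂_2 − rank ∂_3 = (12 − 12) − 0 = 0, and there is no ∂_3, so H_2 ≅ 0.

H_2 = 0.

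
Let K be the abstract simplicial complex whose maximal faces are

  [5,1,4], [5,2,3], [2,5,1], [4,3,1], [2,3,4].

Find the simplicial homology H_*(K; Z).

Fix the vertex order 1 < 2 < 3 < 4 < 5 and write every simplex with vertices in increasing order. Then dim K = 2 and the simplices of K are:

  0-simplices (5): [1], [2], [3], [4], [5]
  1-simplices (10): [1,2], [1,3], [1,4], [1,5], [2,3], [2,4], [2,5], [3,4], [3,5], [4,5]
  2-simplices (5): [1,2,5], [1,3,4], [1,4,5], [2,3,4], [2,3,5]

giving chain groups C_0 ≅ Z^5, C_1 ≅ Z^10, C_2 ≅ Z^5.

The boundary map ∂_1: C_1 → C_0 is given by ∂[p,q] = [q] − [p].
This gives a 5×10 integer matrix of rank 4; reducing to Smith normal form yields diagonal entries (1,1,1,1).

∂_2: C_2 → C_1 maps a triangle to the signed sum of its edges. For instance
  ∂[2,3,5] = [3,5] − [2,5] + [2,3],
  ∂[2,3,4] = [3,4] − [2,4] + [2,3].
As a 10×5 matrix over Z this has rank 5, with invariant factors (1,1,1,1,1).

From H_k ≅ ker(∂_k) / im(∂_{k+1}) we obtain:

  H_0: rank C_0 − rank ∂_1 = 5 − 4 = 1, and the invariant factors of ∂_1 are all 1, so H_0 = Z.
  H_1: rank ker ∂_1 − rank ∂_2 = (10 − 4) − 5 = 1, and the invariant factors of ∂_2 are all 1, so H_1 = Z.
  H_2: rank ker ∂_2 − rank ∂_3 = (5 − 5) − 0 = 0, and there is no ∂_3, so H_2 = 0.

H_0 = Z,  H_1 = Z,  H_2 = 0.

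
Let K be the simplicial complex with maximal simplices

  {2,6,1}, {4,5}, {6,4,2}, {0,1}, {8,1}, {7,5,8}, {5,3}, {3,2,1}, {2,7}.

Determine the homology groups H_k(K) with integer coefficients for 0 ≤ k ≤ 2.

H_0 ≅ Z,  H_1 ≅ Z^3,  H_2 = 0.

Fix the vertex order 0 < 1 < 2 < 3 < 4 < 5 < 6 < 7 < 8 and write every simplex with vertices in increasing order. Then dim K = 2 and the simplices of K are:

  0-simplices (9): [0], [1], [2], [3], [4], [5], [6], [7], [8]
  1-simplices (15): [0,1], [1,2], [1,3], [1,6], [1,8], [2,3], [2,4], [2,6], [2,7], [3,5], [4,5], [4,6], [5,7], [5,8], [7,8]
  2-simplices (4): [1,2,3], [1,2,6], [2,4,6], [5,7,8]

giving chain groups C_0 ≅ Z^9, C_1 ≅ Z^15, C_2 ≅ Z^4.

The boundary map ∂_1: C_1 → C_0 maps an edge to its endpoints' difference, ∂[p,q] = q − p.
The 9×15 boundary matrix has rank 8 and Smith normal form diag(1,1,1,1,1,1,1,1).

Boundary ∂_2: C_2 → C_1 acts by ∂[p,q,r] = [q,r] − [p,r] + [p,q]. For instance
  ∂[2,4,6] = [4,6] − [2,6] + [2,4],
  ∂[1,2,6] = [2,6] − [1,6] + [1,2].
The resulting 15×4 matrix has rank 4, and its Smith normal form has invariant factors (1,1,1,1).

From H_k ≅ ker(∂_k) / im(∂_{k+1}) we obtain:

  H_0: rank C_0 − rank ∂_1 = 9 − 8 = 1, and the invariant factors of ∂_1 are all 1, so H_0 ≅ Z.
  H_1: rank ker ∂_1 − rank ∂_2 = (15 − 8) − 4 = 3, and the invariant factors of ∂_2 are all 1, so H_1 ≅ Z^3.
  H_2: rank ker ∂_2 − rank ∂_3 = (4 − 4) − 0 = 0, and there is no ∂_3, so H_2 ≅ 0.

As a check, the Euler characteristic is 9 − 15 + 4 = -2, which agrees with 1 − 3 + 0 = -2.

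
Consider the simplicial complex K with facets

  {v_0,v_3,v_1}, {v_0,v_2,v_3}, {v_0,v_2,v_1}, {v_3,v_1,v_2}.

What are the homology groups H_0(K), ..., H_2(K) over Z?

H_0 ≅ Z,  H_1 = 0,  H_2 ≅ Z.

We work with the vertex ordering v_0 < v_1 < v_2 < v_3. The simplices of K, each written with vertices in increasing order, are:

  0-simplices (4): [v_0], [v_1], [v_2], [v_3]
  1-simplices (6): [v_0,v_1], [v_0,v_2], [v_0,v_3], [v_1,v_2], [v_1,v_3], [v_2,v_3]
  2-simplices (4): [v_0,v_1,v_2], [v_0,v_1,v_3], [v_0,v_2,v_3], [v_1,v_2,v_3]

giving chain groups C_0 ≅ Z^4, C_1 ≅ Z^6, C_2 ≅ Z^4.

The boundary map ∂_1: C_1 → C_0 sends each edge [p,q] (with p < q) to q − p. For instance
  ∂[v_1,v_3] = [v_3] − [v_1].
This gives a 4×6 integer matrix of rank 3; reducing to Smith normal form yields diagonal entries (1,1,1).

∂_2: C_2 → C_1 sends each 2-simplex [p,q,r] to [q,r] − [p,r] + [p,q]. For instance
  ∂[v_1,v_2,v_3] = [v_2,v_3] − [v_1,v_3] + [v_1,v_2],
  ∂[v_0,v_2,v_3] = [v_2,v_3] − [v_0,v_3] + [v_0,v_2].
The resulting 6×4 matrix has rank 3, and its Smith normal form has invariant factors (1,1,1).

Reading off H_k = ker ∂_k / im ∂_{k+1}:

  H_0: rank C_0 − rank ∂_1 = 4 − 3 = 1, and the invariant factors of ∂_1 are all 1, so H_0 = Z.
  H_1: rank ker ∂_1 − rank ∂_2 = (6 − 3) − 3 = 0, and the invariant factors of ∂_2 are all 1, so H_1 = 0.
  H_2: rank ker ∂_2 − rank ∂_3 = (4 − 3) − 0 = 1, and there is no ∂_3, so H_2 = Z.

As a check, the Euler characteristic is 4 − 6 + 4 = 2, which agrees with 1 − 0 + 1 = 2.
(K is a triangulation of the 2-sphere S^2.)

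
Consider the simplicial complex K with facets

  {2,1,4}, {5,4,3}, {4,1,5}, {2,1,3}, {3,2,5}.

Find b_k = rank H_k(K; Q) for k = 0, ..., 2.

Take the total order 1 < 2 < 3 < 4 < 5 on the vertex set. Then K (dimension 2) consists of the simplices:

  0-simplices (5): [1], [2], [3], [4], [5]
  1-simplices (10): [1,2], [1,3], [1,4], [1,5], [2,3], [2,4], [2,5], [3,4], [3,5], [4,5]
  2-simplices (5): [1,2,3], [1,2,4], [1,4,5], [2,3,5], [3,4,5]

Hence C_0 ≅ Z^5, C_1 ≅ Z^10, C_2 ≅ Z^5.

Boundary ∂_1: C_1 → C_0 is given by ∂[p,q] = [q] − [p]. For instance
  ∂[1,5] = [5] − [1].
As a 5×10 matrix over Z this has rank 4, with invariant factors (1,1,1,1).

The boundary map ∂_2: C_2 → C_1 acts by ∂[p,q,r] = [q,r] − [p,r] + [p,q]. For instance
  ∂[1,2,3] = [2,3] − [1,3] + [1,2],
  ∂[3,4,5] = [4,5] − [3,5] + [3,4].
The resulting 10×5 matrix has rank 5, and its Smith normal form has invariant factors (1,1,1,1,1).

From H_k ≅ ker(∂_k) / im(∂_{k+1}) we obtain:

  H_0: rank C_0 − rank ∂_1 = 5 − 4 = 1, and the invariant factors of ∂_1 are all 1, so H_0 ≅ Z.
  H_1: rank ker ∂_1 − rank ∂_2 = (10 − 4) − 5 = 1, and the invariant factors of ∂_2 are all 1, so H_1 ≅ Z.
  H_2: rank ker ∂_2 − rank ∂_3 = (5 − 5) − 0 = 0, and there is no ∂_3, so H_2 ≅ 0.

As a check, the Euler characteristic is 5 − 10 + 5 = 0, which agrees with 1 − 1 + 0 = 0.

Hence the Betti numbers are b_0 = 1, b_1 = 1, b_2 = 0.

b_0 = 1, b_1 = 1, b_2 = 0.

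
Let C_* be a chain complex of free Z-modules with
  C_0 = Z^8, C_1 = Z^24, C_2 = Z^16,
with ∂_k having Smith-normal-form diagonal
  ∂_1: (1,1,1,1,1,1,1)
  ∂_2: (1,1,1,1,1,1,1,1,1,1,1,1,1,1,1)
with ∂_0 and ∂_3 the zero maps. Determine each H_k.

H_0: b_0 = 8 − 0 − 7 = 1; torsion from ∂_1 factors > 1: none. So H_0 ≅ Z.
H_1: b_1 = 24 − 7 − 15 = 2; torsion from ∂_2 factors > 1: none. So H_1 ≅ Z^2.
H_2: b_2 = 16 − 15 − 0 = 1; torsion from ∂_3 factors > 1: none. So H_2 ≅ Z.

H_0 ≅ Z,  H_1 ≅ Z^2,  H_2 ≅ Z.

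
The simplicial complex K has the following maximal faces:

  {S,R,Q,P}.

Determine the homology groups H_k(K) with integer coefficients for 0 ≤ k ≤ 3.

H_0 ≅ Z,  H_1 = 0,  H_2 = 0,  H_3 = 0.

We work with the vertex ordering P < Q < R < S. The simplices of K, each written with vertices in increasing order, are:

  0-simplices (4): P, Q, R, S
  1-simplices (6): PQ, PR, PS, QR, QS, RS
  2-simplices (4): PQR, PQS, PRS, QRS
  3-simplices (1): PQRS

so the chain groups are C_0 ≅ Z^4, C_1 ≅ Z^6, C_2 ≅ Z^4, C_3 ≅ Z^1.

∂_1: C_1 → C_0 is given by ∂[p,q] = [q] − [p].
The 4×6 boundary matrix has rank 3 and Smith normal form diag(1,1,1).

Boundary ∂_2: C_2 → C_1 acts by ∂[p,q,r] = [q,r] − [p,r] + [p,q]. For instance
  ∂PQS = QS − PS + PQ,
  ∂QRS = RS − QS + QR.
The 6×4 boundary matrix has rank 3 and Smith normal form diag(1,1,1).

∂_3: C_3 → C_2 sends each 3-simplex σ to the alternating sum Σ_i (−1)^i (σ with its i-th vertex removed). For instance
  ∂PQRS = QRS − PRS + PQS − PQR.
As a 4×1 matrix over Z this has rank 1, with invariant factors (1).

From H_k ≅ ker(∂_k) / im(∂_{k+1}) we obtain:

  H_0: rank C_0 − rank ∂_1 = 4 − 3 = 1, and the invariant factors of ∂_1 are all 1, so H_0 = Z.
  H_1: rank ker ∂_1 − rank ∂_2 = (6 − 3) − 3 = 0, and the invariant factors of ∂_2 are all 1, so H_1 = 0.
  H_2: rank ker ∂_2 − rank ∂_3 = (4 − 3) − 1 = 0, and the invariant factors of ∂_3 are all 1, so H_2 = 0.
  H_3: rank ker ∂_3 − rank ∂_4 = (1 − 1) − 0 = 0, and there is no ∂_4, so H_3 = 0.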